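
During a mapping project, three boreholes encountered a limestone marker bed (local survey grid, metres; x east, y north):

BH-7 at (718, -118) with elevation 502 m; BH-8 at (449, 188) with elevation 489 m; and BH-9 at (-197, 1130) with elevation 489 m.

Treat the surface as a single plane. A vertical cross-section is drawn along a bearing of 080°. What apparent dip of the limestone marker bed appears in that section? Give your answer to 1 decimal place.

13.6°

Two edge vectors: BH-7→BH-8 = (-269, 306, -13), BH-7→BH-9 = (-915, 1248, -13).
Normal n = (BH-7→BH-8) × (BH-7→BH-9) = (12246, 8398, -55722).
So ∂z/∂x = −n_x/n_z = 0.21977 and ∂z/∂y = −n_y/n_z = 0.15071.
Unit vector along 080° is (sin 80°, cos 80°) = (0.9848, 0.1736).
Slope in that direction = a·(0.9848) + b·(0.1736) = 0.24260.
Apparent dip = arctan|0.24260| = 13.6° (true dip is 14.9°, so apparent ≤ true as expected).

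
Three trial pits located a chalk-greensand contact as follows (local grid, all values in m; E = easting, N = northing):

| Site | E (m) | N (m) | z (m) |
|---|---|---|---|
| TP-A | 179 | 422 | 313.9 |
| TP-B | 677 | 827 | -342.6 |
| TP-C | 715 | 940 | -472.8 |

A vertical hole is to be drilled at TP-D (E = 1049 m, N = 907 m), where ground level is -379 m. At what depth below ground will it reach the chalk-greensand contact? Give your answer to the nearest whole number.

Let the plane be z = a·E + b·N + c.
TP-B−TP-A: 498a + 405b = −656.5;  TP-C−TP-A: 536a + 518b = −786.7.
Solving gives a = −0.52474, b = −0.97575.
Then c = 313.9 − a·179 − b·422 = 819.60.
At (1049, 907): z_contact = −550.5 − 885.0 + 819.60 = -615.9 m.
Depth below ground = -379 − (-615.9) = 237 m.

237 m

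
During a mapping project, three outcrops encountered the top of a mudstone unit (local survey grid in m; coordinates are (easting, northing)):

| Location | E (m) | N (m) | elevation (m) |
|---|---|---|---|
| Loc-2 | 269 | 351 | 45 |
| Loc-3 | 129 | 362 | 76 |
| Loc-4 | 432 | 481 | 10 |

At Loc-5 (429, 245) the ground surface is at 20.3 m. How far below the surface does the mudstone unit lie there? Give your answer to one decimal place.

Let the plane be z = a·E + b·N + c.
Loc-3−Loc-2: −140a + 11b = 31;  Loc-4−Loc-2: 163a + 130b = −35.
Solving gives a = −0.22083, b = 0.00765.
Then c = 45 − a·269 − b·351 = 101.72.
At (429, 245): z_contact = −94.73 + 1.87 + 101.72 = 8.86 m.
Depth below ground = 20.3 − 8.86 = 11.4 m.

11.4 m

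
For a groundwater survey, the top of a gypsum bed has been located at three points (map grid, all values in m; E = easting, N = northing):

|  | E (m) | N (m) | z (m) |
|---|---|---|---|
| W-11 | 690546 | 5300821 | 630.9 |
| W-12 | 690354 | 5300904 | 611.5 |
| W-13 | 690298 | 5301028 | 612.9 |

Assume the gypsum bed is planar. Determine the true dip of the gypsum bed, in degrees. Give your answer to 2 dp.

Let the plane be z = a·E + b·N + c.
W-12−W-11: −192a + 83b = −19.4;  W-13−W-11: −248a + 207b = −18.
Solving gives a = 0.13162, b = 0.07073.
Gradient magnitude |∇z| = √(a² + b²) = √(0.01732 + 0.00500) = 0.14942.
True dip = arctan(0.14942) = 8.50°, dipping toward WSW (azimuth ≈ 242°).

8.50°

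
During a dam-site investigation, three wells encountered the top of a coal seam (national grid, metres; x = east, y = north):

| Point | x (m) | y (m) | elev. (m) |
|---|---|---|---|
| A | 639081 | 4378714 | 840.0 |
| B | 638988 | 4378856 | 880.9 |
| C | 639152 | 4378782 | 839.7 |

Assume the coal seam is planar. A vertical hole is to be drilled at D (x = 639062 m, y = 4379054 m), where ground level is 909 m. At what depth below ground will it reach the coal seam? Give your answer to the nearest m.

Two edge vectors: A→B = (-93, 142, 40.9), A→C = (71, 68, -0.3).
Normal n = (A→B) × (A→C) = (-2823.8, 2876, -16406).
So ∂z/∂x = −n_x/n_z = −0.17211996 and ∂z/∂y = −n_y/n_z = 0.17530172.
Intercept c from A: 840 + 109998.59 − 767596.09 = −656757.50.
At (639062, 4379054): z_contact = −109995.3 + 767655.7 − 656757.50 = 902.9 m.
Depth below ground = 909 − 902.9 = 6 m.

6 m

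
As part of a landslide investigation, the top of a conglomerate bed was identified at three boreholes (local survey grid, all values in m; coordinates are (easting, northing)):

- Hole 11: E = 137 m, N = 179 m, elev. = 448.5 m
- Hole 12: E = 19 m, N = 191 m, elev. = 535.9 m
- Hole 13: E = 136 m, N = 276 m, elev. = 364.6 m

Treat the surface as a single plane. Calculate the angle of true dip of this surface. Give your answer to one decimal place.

50.3°

Two edge vectors: Hole 11→Hole 12 = (-118, 12, 87.4), Hole 11→Hole 13 = (-1, 97, -83.9).
Normal n = (Hole 11→Hole 12) × (Hole 11→Hole 13) = (-9484.6, -9987.6, -11434).
So ∂z/∂E = −n_x/n_z = −0.82951 and ∂z/∂N = −n_y/n_z = −0.87350.
Gradient magnitude |∇z| = √(a² + b²) = √(0.68808 + 0.76300) = 1.20461.
True dip = arctan(1.20461) = 50.3°, dipping toward NE (azimuth ≈ 044°).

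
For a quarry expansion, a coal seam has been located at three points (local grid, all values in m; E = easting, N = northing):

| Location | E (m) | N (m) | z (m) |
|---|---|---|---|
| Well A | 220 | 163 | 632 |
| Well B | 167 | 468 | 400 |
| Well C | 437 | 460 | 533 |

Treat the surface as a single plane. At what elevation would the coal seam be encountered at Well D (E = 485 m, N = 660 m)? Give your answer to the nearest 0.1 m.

Two edge vectors: Well A→Well B = (-53, 305, -232), Well A→Well C = (217, 297, -99).
Normal n = (Well A→Well B) × (Well A→Well C) = (38709, -55591, -81926).
So ∂z/∂E = −n_x/n_z = 0.47249 and ∂z/∂N = −n_y/n_z = −0.67855.
Intercept c from Well A: 632 − 103.95 + 110.60 = 638.66.
At (485, 660): z = 229.2 − 447.8 + 638.66 = 420.0 m.

420.0 m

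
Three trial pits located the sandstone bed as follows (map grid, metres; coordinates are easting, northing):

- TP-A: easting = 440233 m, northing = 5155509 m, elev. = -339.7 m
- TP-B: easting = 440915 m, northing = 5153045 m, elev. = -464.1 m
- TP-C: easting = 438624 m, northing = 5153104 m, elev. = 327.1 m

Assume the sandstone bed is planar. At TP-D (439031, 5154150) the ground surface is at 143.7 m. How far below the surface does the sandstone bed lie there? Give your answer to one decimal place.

5.1 m

Let the plane be z = a·easting + b·northing + c.
TP-B−TP-A: 682a − 2464b = −124.4;  TP-C−TP-A: −1609a − 2405b = 666.8.
Solving gives a = −0.346521205, b = −0.045425106.
Then c = -339.7 − a·440233 − b·5155509 = 386399.91.
At (439031, 5154150): z_contact = −152133.55 − 234127.81 + 386399.91 = 138.55 m.
Depth below ground = 143.7 − 138.55 = 5.1 m.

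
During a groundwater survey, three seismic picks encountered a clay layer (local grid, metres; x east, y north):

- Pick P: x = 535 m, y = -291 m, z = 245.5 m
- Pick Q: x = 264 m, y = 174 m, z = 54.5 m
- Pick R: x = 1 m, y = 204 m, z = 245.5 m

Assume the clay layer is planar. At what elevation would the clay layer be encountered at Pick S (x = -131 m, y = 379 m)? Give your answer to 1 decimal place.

Two edge vectors: Pick P→Pick Q = (-271, 465, -191), Pick P→Pick R = (-534, 495, 0).
Normal n = (Pick P→Pick Q) × (Pick P→Pick R) = (94545, 101994, 114165).
So ∂z/∂x = −n_x/n_z = −0.82814 and ∂z/∂y = −n_y/n_z = −0.89339.
Intercept c from Pick P: 245.5 + 443.06 − 259.98 = 428.58.
At (-131, 379): z = 108.5 − 338.6 + 428.58 = 198.5 m.

198.5 m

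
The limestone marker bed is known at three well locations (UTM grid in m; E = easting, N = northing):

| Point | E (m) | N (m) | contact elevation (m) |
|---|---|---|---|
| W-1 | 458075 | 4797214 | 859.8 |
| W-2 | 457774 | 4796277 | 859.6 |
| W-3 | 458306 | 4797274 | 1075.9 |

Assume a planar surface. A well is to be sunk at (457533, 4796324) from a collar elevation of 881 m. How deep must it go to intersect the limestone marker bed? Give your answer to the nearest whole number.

Two edge vectors: W-1→W-2 = (-301, -937, -0.2), W-1→W-3 = (231, 60, 216.1).
Normal n = (W-1→W-2) × (W-1→W-3) = (-202473.7, 64999.9, 198387).
So ∂z/∂E = −n_x/n_z = 1.02059964 and ∂z/∂N = −n_y/n_z = −0.32764193.
Intercept c from W-1: 859.8 − 467511.18 + 1571768.46 = 1105117.09.
At (457533, 4796324): z_contact = 466958.0 − 1571476.9 + 1105117.09 = 598.2 m.
Depth below ground = 881 − 598.2 = 283 m.

283 m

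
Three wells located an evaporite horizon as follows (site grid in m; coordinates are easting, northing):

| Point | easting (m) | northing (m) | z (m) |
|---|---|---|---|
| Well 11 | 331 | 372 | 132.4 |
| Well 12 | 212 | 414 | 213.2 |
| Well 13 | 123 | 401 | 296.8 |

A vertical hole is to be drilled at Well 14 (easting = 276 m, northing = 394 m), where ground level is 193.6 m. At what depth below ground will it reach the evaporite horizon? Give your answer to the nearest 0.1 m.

Let the plane be z = a·easting + b·northing + c.
Well 12−Well 11: −119a + 42b = 80.8;  Well 13−Well 11: −208a + 29b = 164.4.
Solving gives a = −0.86312, b = −0.52170.
Then c = 132.4 − a·331 − b·372 = 612.17.
At (276, 394): z_contact = −238.22 − 205.55 + 612.17 = 168.39 m.
Depth below ground = 193.6 − 168.39 = 25.2 m.

25.2 m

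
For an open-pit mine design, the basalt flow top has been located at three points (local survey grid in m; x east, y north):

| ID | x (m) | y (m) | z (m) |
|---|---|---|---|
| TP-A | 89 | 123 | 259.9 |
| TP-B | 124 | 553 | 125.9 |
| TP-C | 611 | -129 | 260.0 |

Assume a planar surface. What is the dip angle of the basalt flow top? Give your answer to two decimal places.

18.41°

Two edge vectors: TP-A→TP-B = (35, 430, -134), TP-A→TP-C = (522, -252, 0.1).
Normal n = (TP-A→TP-B) × (TP-A→TP-C) = (-33725, -69951.5, -233280).
So ∂z/∂x = −n_x/n_z = −0.14457 and ∂z/∂y = −n_y/n_z = −0.29986.
Gradient magnitude |∇z| = √(a² + b²) = √(0.02090 + 0.08992) = 0.33289.
True dip = arctan(0.33289) = 18.41°, dipping toward NNE (azimuth ≈ 026°).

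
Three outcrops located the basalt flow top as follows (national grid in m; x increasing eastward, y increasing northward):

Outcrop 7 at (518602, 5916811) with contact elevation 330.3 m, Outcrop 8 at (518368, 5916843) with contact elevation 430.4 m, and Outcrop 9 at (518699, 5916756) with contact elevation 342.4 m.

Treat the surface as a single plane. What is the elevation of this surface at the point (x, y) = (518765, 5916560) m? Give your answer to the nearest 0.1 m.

554.3 m

Two edge vectors: Outcrop 7→Outcrop 8 = (-234, 32, 100.1), Outcrop 7→Outcrop 9 = (97, -55, 12.1).
Normal n = (Outcrop 7→Outcrop 8) × (Outcrop 7→Outcrop 9) = (5892.7, 12541.1, 9766).
So ∂z/∂x = −n_x/n_z = −0.603389310 and ∂z/∂y = −n_y/n_z = −1.284159328.
Intercept c from Outcrop 7: 330.3 + 312918.90 + 7598128.04 = 7911377.24.
At (518765, 5916560): z = −313017.3 − 7597805.7 + 7911377.24 = 554.3 m.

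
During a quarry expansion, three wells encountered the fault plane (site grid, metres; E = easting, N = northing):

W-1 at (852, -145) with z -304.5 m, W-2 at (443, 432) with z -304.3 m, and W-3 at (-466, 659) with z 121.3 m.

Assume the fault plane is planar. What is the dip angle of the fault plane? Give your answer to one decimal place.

Let the plane be z = a·E + b·N + c.
W-2−W-1: −409a + 577b = 0.2;  W-3−W-1: −1318a + 804b = 425.8.
Solving gives a = −0.56881, b = −0.40285.
Gradient magnitude |∇z| = √(a² + b²) = √(0.32354 + 0.16229) = 0.69701.
True dip = arctan(0.69701) = 34.9°, dipping toward NE (azimuth ≈ 055°).

34.9°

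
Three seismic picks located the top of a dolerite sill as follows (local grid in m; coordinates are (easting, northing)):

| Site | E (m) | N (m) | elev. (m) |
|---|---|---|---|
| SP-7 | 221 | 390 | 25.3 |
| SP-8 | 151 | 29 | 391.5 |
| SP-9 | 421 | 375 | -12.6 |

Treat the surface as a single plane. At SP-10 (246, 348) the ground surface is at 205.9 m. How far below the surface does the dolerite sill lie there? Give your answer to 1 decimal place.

Two edge vectors: SP-7→SP-8 = (-70, -361, 366.2), SP-7→SP-9 = (200, -15, -37.9).
Normal n = (SP-7→SP-8) × (SP-7→SP-9) = (19174.9, 70587, 73250).
So ∂z/∂E = −n_x/n_z = −0.26177 and ∂z/∂N = −n_y/n_z = −0.96365.
Intercept c from SP-7: 25.3 + 57.85 + 375.82 = 458.97.
At (246, 348): z_contact = −64.40 − 335.35 + 458.97 = 59.23 m.
Depth below ground = 205.9 − 59.23 = 146.7 m.

146.7 m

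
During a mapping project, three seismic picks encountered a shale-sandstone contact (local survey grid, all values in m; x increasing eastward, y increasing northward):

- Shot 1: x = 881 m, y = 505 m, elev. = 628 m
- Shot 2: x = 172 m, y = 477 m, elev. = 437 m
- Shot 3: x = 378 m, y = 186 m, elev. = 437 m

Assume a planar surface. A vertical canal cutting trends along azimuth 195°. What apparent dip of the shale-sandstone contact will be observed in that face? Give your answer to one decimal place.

Two edge vectors: Shot 1→Shot 2 = (-709, -28, -191), Shot 1→Shot 3 = (-503, -319, -191).
Normal n = (Shot 1→Shot 2) × (Shot 1→Shot 3) = (-55581, -39346, 212087).
So ∂z/∂x = −n_x/n_z = 0.26207 and ∂z/∂y = −n_y/n_z = 0.18552.
Unit vector along 195° is (sin 195°, cos 195°) = (-0.2588, -0.9659).
Slope in that direction = a·(-0.2588) + b·(-0.9659) = −0.24702.
Apparent dip = arctan|0.24702| = 13.9° (true dip is 17.8°, so apparent ≤ true as expected).

13.9°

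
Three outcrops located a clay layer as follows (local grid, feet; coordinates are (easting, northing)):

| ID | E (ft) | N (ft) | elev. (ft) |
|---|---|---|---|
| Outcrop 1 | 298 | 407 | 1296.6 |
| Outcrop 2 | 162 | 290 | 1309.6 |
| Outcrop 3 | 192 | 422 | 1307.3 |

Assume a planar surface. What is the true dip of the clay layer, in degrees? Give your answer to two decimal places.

5.73°

Two edge vectors: Outcrop 1→Outcrop 2 = (-136, -117, 13), Outcrop 1→Outcrop 3 = (-106, 15, 10.7).
Normal n = (Outcrop 1→Outcrop 2) × (Outcrop 1→Outcrop 3) = (-1446.9, 77.2, -14442).
So ∂z/∂E = −n_x/n_z = −0.10019 and ∂z/∂N = −n_y/n_z = 0.00535.
Gradient magnitude |∇z| = √(a² + b²) = √(0.01004 + 0.00003) = 0.10033.
True dip = arctan(0.10033) = 5.73°, dipping toward E (azimuth ≈ 093°).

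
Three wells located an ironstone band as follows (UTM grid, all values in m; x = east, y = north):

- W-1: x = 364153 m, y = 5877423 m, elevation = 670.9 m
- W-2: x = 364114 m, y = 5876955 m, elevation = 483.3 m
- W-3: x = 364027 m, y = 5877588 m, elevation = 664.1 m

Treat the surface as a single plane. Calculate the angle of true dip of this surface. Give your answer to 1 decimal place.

Let the plane be z = a·x + b·y + c.
W-2−W-1: −39a − 468b = −187.6;  W-3−W-1: −126a + 165b = −6.8.
Solving gives a = 0.52194, b = 0.35736.
Gradient magnitude |∇z| = √(a² + b²) = √(0.27242 + 0.12771) = 0.63256.
True dip = arctan(0.63256) = 32.3°, dipping toward SW (azimuth ≈ 236°).

32.3°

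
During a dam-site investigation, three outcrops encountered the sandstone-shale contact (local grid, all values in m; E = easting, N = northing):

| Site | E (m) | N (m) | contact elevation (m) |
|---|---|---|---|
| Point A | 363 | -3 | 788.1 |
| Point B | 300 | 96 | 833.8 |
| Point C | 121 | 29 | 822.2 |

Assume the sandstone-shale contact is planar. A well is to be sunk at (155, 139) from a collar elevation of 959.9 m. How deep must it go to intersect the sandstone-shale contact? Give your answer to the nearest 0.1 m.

96.0 m

Two edge vectors: Point A→Point B = (-63, 99, 45.7), Point A→Point C = (-242, 32, 34.1).
Normal n = (Point A→Point B) × (Point A→Point C) = (1913.5, -8911.1, 21942).
So ∂z/∂E = −n_x/n_z = −0.08721 and ∂z/∂N = −n_y/n_z = 0.40612.
Intercept c from Point A: 788.1 + 31.66 + 1.22 = 820.97.
At (155, 139): z_contact = −13.52 + 56.45 + 820.97 = 863.91 m.
Depth below ground = 959.9 − 863.91 = 96.0 m.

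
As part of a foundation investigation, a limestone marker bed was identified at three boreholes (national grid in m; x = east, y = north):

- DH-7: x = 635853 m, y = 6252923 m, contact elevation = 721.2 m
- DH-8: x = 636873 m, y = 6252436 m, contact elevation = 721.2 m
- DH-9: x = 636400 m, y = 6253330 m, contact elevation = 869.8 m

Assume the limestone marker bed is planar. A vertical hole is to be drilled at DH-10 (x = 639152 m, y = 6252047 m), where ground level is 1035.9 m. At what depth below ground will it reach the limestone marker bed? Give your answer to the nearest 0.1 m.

159.2 m

Let the plane be z = a·x + b·y + c.
DH-8−DH-7: 1020a − 487b = 0;  DH-9−DH-7: 547a + 407b = 148.6.
Solving gives a = 0.106185063, b = 0.222399927.
Then c = 721.2 − a·635853 − b·6252923 = −1457446.51.
At (639152, 6252047): z_contact = 67868.40 + 1390454.80 − 1457446.51 = 876.68 m.
Depth below ground = 1035.9 − 876.68 = 159.2 m.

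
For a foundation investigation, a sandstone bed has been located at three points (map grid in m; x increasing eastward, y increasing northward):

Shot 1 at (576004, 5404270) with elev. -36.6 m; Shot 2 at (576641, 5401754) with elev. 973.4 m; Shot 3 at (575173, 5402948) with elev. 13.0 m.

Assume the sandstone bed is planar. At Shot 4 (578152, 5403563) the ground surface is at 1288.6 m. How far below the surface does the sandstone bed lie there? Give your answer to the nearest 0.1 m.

228.8 m

Let the plane be z = a·x + b·y + c.
Shot 2−Shot 1: 637a − 2516b = 1010;  Shot 3−Shot 1: −831a − 1322b = 49.6.
Solving gives a = 0.412704924, b = −0.296942354.
Then c = -36.6 − a·576004 − b·5404270 = 1367000.37.
At (578152, 5403563): z_contact = 238606.18 − 1604546.72 + 1367000.37 = 1059.83 m.
Depth below ground = 1288.6 − 1059.83 = 228.8 m.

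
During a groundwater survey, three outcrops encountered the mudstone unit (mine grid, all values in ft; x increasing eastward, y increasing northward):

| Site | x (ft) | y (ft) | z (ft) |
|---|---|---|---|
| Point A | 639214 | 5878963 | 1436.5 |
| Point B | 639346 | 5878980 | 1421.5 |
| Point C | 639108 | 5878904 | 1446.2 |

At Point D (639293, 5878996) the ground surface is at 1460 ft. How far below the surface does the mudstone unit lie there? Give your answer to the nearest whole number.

31 ft

Two edge vectors: Point A→Point B = (132, 17, -15), Point A→Point C = (-106, -59, 9.7).
Normal n = (Point A→Point B) × (Point A→Point C) = (-720.1, 309.6, -5986).
So ∂z/∂x = −n_x/n_z = −0.12029736 and ∂z/∂y = −n_y/n_z = 0.05172068.
Intercept c from Point A: 1436.5 + 76895.76 − 304063.97 = −225731.72.
At (639293, 5878996): z_contact = −76905.3 + 304065.7 − 225731.72 = 1428.7 ft.
Depth below ground = 1460 − 1428.7 = 31 ft.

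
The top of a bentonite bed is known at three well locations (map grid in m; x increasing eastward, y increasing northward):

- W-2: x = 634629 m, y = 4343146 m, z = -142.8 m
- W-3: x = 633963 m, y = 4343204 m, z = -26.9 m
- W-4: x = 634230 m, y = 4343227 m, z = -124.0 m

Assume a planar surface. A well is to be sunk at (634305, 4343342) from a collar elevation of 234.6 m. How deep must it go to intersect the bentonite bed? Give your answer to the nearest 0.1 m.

Two edge vectors: W-2→W-3 = (-666, 58, 115.9), W-2→W-4 = (-399, 81, 18.8).
Normal n = (W-2→W-3) × (W-2→W-4) = (-8297.5, -33723.3, -30804).
So ∂z/∂x = −n_x/n_z = −0.269364368 and ∂z/∂y = −n_y/n_z = −1.094770160.
Intercept c from W-2: -142.8 + 170946.44 + 4754746.64 = 4925550.28.
At (634305, 4343342): z_contact = −170859.17 − 4754961.22 + 4925550.28 = -270.10 m.
Depth below ground = 234.6 − (-270.10) = 504.7 m.

504.7 m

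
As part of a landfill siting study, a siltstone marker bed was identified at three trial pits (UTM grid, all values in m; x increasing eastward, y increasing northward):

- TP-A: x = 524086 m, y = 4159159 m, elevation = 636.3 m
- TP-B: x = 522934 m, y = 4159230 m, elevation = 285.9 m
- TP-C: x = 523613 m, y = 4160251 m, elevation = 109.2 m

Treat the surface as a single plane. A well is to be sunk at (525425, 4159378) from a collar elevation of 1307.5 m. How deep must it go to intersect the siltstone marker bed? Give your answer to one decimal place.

Two edge vectors: TP-A→TP-B = (-1152, 71, -350.4), TP-A→TP-C = (-473, 1092, -527.1).
Normal n = (TP-A→TP-B) × (TP-A→TP-C) = (345212.7, -441480, -1224401).
So ∂z/∂x = −n_x/n_z = 0.281944151 and ∂z/∂y = −n_y/n_z = −0.360568147.
Intercept c from TP-A: 636.3 − 147762.98 + 1499660.25 = 1352533.57.
At (525425, 4159378): z_contact = 148140.51 − 1499739.22 + 1352533.57 = 934.86 m.
Depth below ground = 1307.5 − 934.86 = 372.6 m.

372.6 m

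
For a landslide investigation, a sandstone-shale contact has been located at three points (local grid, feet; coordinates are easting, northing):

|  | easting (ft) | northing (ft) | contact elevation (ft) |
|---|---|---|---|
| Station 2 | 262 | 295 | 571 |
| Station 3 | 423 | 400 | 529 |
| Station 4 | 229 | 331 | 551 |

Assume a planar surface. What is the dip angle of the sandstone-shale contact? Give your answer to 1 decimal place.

26.6°

Two edge vectors: Station 2→Station 3 = (161, 105, -42), Station 2→Station 4 = (-33, 36, -20).
Normal n = (Station 2→Station 3) × (Station 2→Station 4) = (-588, 4606, 9261).
So ∂z/∂easting = −n_x/n_z = 0.06349 and ∂z/∂northing = −n_y/n_z = −0.49735.
Gradient magnitude |∇z| = √(a² + b²) = √(0.00403 + 0.24736) = 0.50139.
True dip = arctan(0.50139) = 26.6°, dipping toward N (azimuth ≈ 353°).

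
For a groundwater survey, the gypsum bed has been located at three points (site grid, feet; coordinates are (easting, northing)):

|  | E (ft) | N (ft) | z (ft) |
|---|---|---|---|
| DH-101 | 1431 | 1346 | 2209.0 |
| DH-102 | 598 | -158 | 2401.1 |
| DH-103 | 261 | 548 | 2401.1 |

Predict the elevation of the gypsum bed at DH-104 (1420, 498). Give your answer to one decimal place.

2260.5 ft

Two edge vectors: DH-101→DH-102 = (-833, -1504, 192.1), DH-101→DH-103 = (-1170, -798, 192.1).
Normal n = (DH-101→DH-102) × (DH-101→DH-103) = (-135622.6, -64737.7, -1094946).
So ∂z/∂E = −n_x/n_z = −0.123862 and ∂z/∂N = −n_y/n_z = −0.059124.
Intercept c from DH-101: 2209 + 177.25 + 79.58 = 2465.83.
At (1420, 498): z = −175.9 − 29.4 + 2465.83 = 2260.5 ft.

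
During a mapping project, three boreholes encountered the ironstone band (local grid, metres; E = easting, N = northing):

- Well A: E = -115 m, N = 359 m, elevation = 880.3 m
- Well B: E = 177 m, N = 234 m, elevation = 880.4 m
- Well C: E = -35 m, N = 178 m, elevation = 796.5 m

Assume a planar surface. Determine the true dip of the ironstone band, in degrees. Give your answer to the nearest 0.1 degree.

31.9°

Let the plane be z = a·E + b·N + c.
Well B−Well A: 292a − 125b = 0.1;  Well C−Well A: 80a − 181b = −83.8.
Solving gives a = 0.24487, b = 0.57121.
Gradient magnitude |∇z| = √(a² + b²) = √(0.05996 + 0.32628) = 0.62149.
True dip = arctan(0.62149) = 31.9°, dipping toward SSW (azimuth ≈ 203°).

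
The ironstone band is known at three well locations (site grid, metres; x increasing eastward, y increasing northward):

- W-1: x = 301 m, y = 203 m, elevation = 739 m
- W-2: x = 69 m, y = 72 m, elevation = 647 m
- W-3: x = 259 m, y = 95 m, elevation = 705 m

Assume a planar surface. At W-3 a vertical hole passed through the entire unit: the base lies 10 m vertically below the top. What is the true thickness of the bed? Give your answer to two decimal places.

9.45 m

Let the plane be z = a·x + b·y + c.
W-2−W-1: −232a − 131b = −92;  W-3−W-1: −42a − 108b = −34.
Solving gives a = 0.28035, b = 0.20579.
|∇z| = √(a²+b²) = 0.34777, so dip δ = arctan(0.34777) = 19.18°.
True thickness = vertical thickness × cos δ = 10 × cos 19.18° = 9.45 m.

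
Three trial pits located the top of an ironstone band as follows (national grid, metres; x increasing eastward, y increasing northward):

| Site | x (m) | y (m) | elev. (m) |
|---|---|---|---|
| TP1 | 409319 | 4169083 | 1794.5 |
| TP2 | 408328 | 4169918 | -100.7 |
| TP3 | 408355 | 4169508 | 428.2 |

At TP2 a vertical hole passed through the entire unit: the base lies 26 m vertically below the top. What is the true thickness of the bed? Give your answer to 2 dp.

Two edge vectors: TP1→TP2 = (-991, 835, -1895.2), TP1→TP3 = (-964, 425, -1366.3).
Normal n = (TP1→TP2) × (TP1→TP3) = (-335400.5, 472969.5, 383765).
So ∂z/∂x = −n_x/n_z = 0.87397 and ∂z/∂y = −n_y/n_z = −1.23245.
|∇z| = √(a²+b²) = 1.51088, so dip δ = arctan(1.51088) = 56.50°.
True thickness = vertical thickness × cos δ = 26 × cos 56.50° = 14.35 m.

14.35 m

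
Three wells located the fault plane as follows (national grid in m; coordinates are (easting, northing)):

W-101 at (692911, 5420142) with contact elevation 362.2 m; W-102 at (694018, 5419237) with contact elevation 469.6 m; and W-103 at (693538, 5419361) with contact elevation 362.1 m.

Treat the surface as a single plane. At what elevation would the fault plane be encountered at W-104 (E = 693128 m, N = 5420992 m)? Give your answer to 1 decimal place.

Let the plane be z = a·E + b·N + c.
W-102−W-101: 1107a − 905b = 107.4;  W-103−W-101: 627a − 781b = −0.1.
Solving gives a = 0.282601335, b = 0.227005169.
Then c = 362.2 − a·692911 − b·5420142 = −1425855.63.
At (693128, 5420992): z = 195878.9 + 1230593.2 − 1425855.63 = 616.5 m.

616.5 m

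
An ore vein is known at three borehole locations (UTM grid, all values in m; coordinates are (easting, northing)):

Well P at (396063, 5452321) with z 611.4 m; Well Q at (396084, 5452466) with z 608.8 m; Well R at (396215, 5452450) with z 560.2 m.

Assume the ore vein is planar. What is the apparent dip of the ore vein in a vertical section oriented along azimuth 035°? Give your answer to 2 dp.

Let the plane be z = a·E + b·N + c.
Well Q−Well P: 21a + 145b = −2.6;  Well R−Well P: 152a + 129b = −51.2.
Solving gives a = −0.36670, b = 0.03518.
Unit vector along 035° is (sin 35°, cos 35°) = (0.5736, 0.8192).
Slope in that direction = a·(0.5736) + b·(0.8192) = −0.18151.
Apparent dip = arctan|0.18151| = 10.29° (true dip is 20.2°, so apparent ≤ true as expected).

10.29°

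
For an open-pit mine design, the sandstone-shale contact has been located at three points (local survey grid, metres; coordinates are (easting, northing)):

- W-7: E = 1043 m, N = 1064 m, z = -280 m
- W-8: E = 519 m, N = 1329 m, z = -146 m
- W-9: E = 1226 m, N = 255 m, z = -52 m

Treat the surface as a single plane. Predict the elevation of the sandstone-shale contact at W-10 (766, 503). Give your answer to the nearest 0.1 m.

59.7 m

Let the plane be z = a·E + b·N + c.
W-8−W-7: −524a + 265b = 134;  W-9−W-7: 183a − 809b = 228.
Solving gives a = −0.449698, b = −0.383553.
Then c = -280 − a·1043 − b·1064 = 597.14.
At (766, 503): z = −344.5 − 192.9 + 597.14 = 59.7 m.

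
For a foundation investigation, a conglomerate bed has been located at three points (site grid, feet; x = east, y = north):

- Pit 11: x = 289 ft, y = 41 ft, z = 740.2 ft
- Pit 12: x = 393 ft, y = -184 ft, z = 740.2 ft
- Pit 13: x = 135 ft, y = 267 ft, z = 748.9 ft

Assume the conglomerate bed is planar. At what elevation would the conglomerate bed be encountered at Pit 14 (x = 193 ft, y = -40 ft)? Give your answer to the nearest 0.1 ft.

Let the plane be z = a·x + b·y + c.
Pit 12−Pit 11: 104a − 225b = 0;  Pit 13−Pit 11: −154a + 226b = 8.7.
Solving gives a = −0.17562, b = −0.08118.
Then c = 740.2 − a·289 − b·41 = 794.28.
At (193, -40): z = −33.9 + 3.2 + 794.28 = 763.6 ft.

763.6 ft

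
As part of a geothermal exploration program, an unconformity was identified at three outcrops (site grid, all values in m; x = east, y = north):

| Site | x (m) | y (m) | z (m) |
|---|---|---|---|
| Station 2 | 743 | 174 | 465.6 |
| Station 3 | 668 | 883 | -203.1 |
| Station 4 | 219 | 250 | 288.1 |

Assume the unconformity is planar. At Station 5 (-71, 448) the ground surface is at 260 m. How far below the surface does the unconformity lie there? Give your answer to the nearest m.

Two edge vectors: Station 2→Station 3 = (-75, 709, -668.7), Station 2→Station 4 = (-524, 76, -177.5).
Normal n = (Station 2→Station 3) × (Station 2→Station 4) = (-75026.3, 337086.3, 365816).
So ∂z/∂x = −n_x/n_z = 0.20509 and ∂z/∂y = −n_y/n_z = −0.92146.
Intercept c from Station 2: 465.6 − 152.38 + 160.33 = 473.55.
At (-71, 448): z_contact = −14.6 − 412.8 + 473.55 = 46.2 m.
Depth below ground = 260 − 46.2 = 214 m.

214 m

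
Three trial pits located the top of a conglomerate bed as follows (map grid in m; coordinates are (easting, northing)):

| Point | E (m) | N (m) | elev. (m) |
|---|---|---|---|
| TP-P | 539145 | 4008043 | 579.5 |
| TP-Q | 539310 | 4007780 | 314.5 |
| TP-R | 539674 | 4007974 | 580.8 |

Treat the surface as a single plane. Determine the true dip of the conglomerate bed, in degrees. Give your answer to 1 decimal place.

Two edge vectors: TP-P→TP-Q = (165, -263, -265), TP-P→TP-R = (529, -69, 1.3).
Normal n = (TP-P→TP-Q) × (TP-P→TP-R) = (-18626.9, -140399.5, 127742).
So ∂z/∂E = −n_x/n_z = 0.14582 and ∂z/∂N = −n_y/n_z = 1.09909.
Gradient magnitude |∇z| = √(a² + b²) = √(0.02126 + 1.20799) = 1.10872.
True dip = arctan(1.10872) = 48.0°, dipping toward S (azimuth ≈ 188°).

48.0°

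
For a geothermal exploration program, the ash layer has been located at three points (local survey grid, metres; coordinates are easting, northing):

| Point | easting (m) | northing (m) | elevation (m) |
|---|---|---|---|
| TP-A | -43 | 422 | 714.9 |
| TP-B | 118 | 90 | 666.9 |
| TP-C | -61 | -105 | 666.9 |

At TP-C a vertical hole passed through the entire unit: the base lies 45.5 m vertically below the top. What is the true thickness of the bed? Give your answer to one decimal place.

45.1 m

Let the plane be z = a·easting + b·northing + c.
TP-B−TP-A: 161a − 332b = −48;  TP-C−TP-A: −18a − 527b = −48.
Solving gives a = −0.10306, b = 0.09460.
|∇z| = √(a²+b²) = 0.13989, so dip δ = arctan(0.13989) = 7.96°.
True thickness = vertical thickness × cos δ = 45.5 × cos 7.96° = 45.1 m.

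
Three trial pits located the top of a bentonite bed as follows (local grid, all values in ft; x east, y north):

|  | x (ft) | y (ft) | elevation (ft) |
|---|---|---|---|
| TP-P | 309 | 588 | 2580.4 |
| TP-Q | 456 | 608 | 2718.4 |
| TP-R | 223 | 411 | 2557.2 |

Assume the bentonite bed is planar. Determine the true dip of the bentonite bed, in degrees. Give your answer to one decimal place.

46.3°

Let the plane be z = a·x + b·y + c.
TP-Q−TP-P: 147a + 20b = 138;  TP-R−TP-P: −86a − 177b = −23.2.
Solving gives a = 0.98613, b = −0.34806.
Gradient magnitude |∇z| = √(a² + b²) = √(0.97245 + 0.12115) = 1.04575.
True dip = arctan(1.04575) = 46.3°, dipping toward WNW (azimuth ≈ 289°).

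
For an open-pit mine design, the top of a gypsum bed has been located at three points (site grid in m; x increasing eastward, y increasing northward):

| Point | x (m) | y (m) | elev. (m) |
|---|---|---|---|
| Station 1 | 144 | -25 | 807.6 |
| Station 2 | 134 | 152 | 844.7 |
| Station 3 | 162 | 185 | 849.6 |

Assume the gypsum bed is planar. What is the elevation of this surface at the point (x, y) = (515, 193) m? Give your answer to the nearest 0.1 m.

Let the plane be z = a·x + b·y + c.
Station 2−Station 1: −10a + 177b = 37.1;  Station 3−Station 1: 18a + 210b = 42.
Solving gives a = −0.06754, b = 0.20579.
Then c = 807.6 − a·144 − b·-25 = 822.47.
At (515, 193): z = −34.8 + 39.7 + 822.47 = 827.4 m.

827.4 m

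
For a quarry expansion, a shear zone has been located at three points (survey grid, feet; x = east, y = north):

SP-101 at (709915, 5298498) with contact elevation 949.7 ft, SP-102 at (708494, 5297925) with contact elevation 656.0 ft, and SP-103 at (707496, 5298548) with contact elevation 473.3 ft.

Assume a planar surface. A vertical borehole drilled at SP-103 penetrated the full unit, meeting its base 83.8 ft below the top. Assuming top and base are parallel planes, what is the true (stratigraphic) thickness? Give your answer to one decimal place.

82.2 ft

Two edge vectors: SP-101→SP-102 = (-1421, -573, -293.7), SP-101→SP-103 = (-2419, 50, -476.4).
Normal n = (SP-101→SP-102) × (SP-101→SP-103) = (287662.2, 33495.9, -1457137).
So ∂z/∂x = −n_x/n_z = 0.19742 and ∂z/∂y = −n_y/n_z = 0.02299.
|∇z| = √(a²+b²) = 0.19875, so dip δ = arctan(0.19875) = 11.24°.
True thickness = vertical thickness × cos δ = 83.8 × cos 11.24° = 82.2 ft.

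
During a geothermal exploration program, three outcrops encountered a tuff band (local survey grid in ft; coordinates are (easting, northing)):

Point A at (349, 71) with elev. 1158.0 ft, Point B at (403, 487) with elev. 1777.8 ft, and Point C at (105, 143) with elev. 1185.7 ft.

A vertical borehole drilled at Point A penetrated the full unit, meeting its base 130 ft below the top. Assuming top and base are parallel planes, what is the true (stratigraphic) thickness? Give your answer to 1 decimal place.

Let the plane be z = a·E + b·N + c.
Point B−Point A: 54a + 416b = 619.8;  Point C−Point A: −244a + 72b = 27.7.
Solving gives a = 0.31409, b = 1.44913.
|∇z| = √(a²+b²) = 1.48278, so dip δ = arctan(1.48278) = 56.00°.
True thickness = vertical thickness × cos δ = 130 × cos 56.00° = 72.7 ft.

72.7 ft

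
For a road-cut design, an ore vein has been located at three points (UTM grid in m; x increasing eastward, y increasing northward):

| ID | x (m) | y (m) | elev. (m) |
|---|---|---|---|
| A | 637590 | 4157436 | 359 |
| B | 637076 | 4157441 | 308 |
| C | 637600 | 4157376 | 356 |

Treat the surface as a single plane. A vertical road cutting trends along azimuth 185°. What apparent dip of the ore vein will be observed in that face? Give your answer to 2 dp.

Let the plane be z = a·x + b·y + c.
B−A: −514a + 5b = −51;  C−A: 10a − 60b = −3.
Solving gives a = 0.09987, b = 0.06665.
Unit vector along 185° is (sin 185°, cos 185°) = (-0.0872, -0.9962).
Slope in that direction = a·(-0.0872) + b·(-0.9962) = −0.07510.
Apparent dip = arctan|0.07510| = 4.29° (true dip is 6.8°, so apparent ≤ true as expected).

4.29°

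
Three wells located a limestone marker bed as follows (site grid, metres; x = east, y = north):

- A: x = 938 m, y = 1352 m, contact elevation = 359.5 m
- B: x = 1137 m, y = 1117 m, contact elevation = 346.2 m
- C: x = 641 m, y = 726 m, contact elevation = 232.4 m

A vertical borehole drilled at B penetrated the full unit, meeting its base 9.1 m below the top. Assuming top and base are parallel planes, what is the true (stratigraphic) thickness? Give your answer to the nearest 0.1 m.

Two edge vectors: A→B = (199, -235, -13.3), A→C = (-297, -626, -127.1).
Normal n = (A→B) × (A→C) = (21542.7, 29243, -194369).
So ∂z/∂x = −n_x/n_z = 0.11083 and ∂z/∂y = −n_y/n_z = 0.15045.
|∇z| = √(a²+b²) = 0.18687, so dip δ = arctan(0.18687) = 10.58°.
True thickness = vertical thickness × cos δ = 9.1 × cos 10.58° = 8.9 m.

8.9 m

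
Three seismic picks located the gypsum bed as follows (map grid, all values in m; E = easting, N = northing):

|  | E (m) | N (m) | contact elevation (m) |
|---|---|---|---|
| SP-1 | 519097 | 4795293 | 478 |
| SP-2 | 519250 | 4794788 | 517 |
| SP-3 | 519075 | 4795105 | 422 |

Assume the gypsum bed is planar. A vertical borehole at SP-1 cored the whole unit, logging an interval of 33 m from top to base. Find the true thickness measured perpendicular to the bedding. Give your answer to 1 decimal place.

24.4 m

Let the plane be z = a·E + b·N + c.
SP-2−SP-1: 153a − 505b = 39;  SP-3−SP-1: −22a − 188b = −56.
Solving gives a = 0.89311, b = 0.19336.
|∇z| = √(a²+b²) = 0.91380, so dip δ = arctan(0.91380) = 42.42°.
True thickness = vertical thickness × cos δ = 33 × cos 42.42° = 24.4 m.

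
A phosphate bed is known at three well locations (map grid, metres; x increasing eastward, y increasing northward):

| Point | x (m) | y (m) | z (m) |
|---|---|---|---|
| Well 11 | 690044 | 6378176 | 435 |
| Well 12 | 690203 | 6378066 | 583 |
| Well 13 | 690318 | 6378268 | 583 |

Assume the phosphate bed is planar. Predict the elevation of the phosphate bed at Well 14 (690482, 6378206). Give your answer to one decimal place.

716.1 m

Let the plane be z = a·x + b·y + c.
Well 12−Well 11: 159a − 110b = 148;  Well 13−Well 11: 274a + 92b = 148.
Solving gives a = 0.667798427, b = −0.380182273.
Then c = 435 − a·690044 − b·6378176 = 1964494.15.
At (690482, 6378206): z = 461102.8 − 2424880.9 + 1964494.15 = 716.1 m.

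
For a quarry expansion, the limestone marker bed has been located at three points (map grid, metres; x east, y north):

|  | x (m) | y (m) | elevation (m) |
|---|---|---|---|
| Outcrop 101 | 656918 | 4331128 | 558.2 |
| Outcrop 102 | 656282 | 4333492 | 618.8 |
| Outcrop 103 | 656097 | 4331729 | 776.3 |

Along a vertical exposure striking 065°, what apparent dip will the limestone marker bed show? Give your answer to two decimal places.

Let the plane be z = a·x + b·y + c.
Outcrop 102−Outcrop 101: −636a + 2364b = 60.6;  Outcrop 103−Outcrop 101: −821a + 601b = 218.1.
Solving gives a = −0.30743, b = −0.05708.
Unit vector along 065° is (sin 65°, cos 65°) = (0.9063, 0.4226).
Slope in that direction = a·(0.9063) + b·(0.4226) = −0.30275.
Apparent dip = arctan|0.30275| = 16.84° (true dip is 17.4°, so apparent ≤ true as expected).

16.84°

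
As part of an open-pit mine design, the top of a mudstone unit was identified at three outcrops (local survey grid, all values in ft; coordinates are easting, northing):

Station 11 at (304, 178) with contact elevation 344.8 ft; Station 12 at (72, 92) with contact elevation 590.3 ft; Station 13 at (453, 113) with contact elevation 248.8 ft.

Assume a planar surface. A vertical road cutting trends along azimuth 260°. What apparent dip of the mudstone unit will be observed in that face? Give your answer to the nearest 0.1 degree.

Two edge vectors: Station 11→Station 12 = (-232, -86, 245.5), Station 11→Station 13 = (149, -65, -96).
Normal n = (Station 11→Station 12) × (Station 11→Station 13) = (24213.5, 14307.5, 27894).
So ∂z/∂easting = −n_x/n_z = −0.86805 and ∂z/∂northing = −n_y/n_z = −0.51292.
Unit vector along 260° is (sin 260°, cos 260°) = (-0.9848, -0.1736).
Slope in that direction = a·(-0.9848) + b·(-0.1736) = 0.94393.
Apparent dip = arctan|0.94393| = 43.3° (true dip is 45.2°, so apparent ≤ true as expected).

43.3°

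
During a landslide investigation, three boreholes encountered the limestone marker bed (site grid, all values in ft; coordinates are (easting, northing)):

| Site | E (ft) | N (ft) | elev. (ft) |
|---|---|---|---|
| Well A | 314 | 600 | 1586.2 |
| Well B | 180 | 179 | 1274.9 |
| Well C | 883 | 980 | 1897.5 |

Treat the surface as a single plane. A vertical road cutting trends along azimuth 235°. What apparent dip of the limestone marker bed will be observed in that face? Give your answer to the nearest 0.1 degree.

25.0°

Two edge vectors: Well A→Well B = (-134, -421, -311.3), Well A→Well C = (569, 380, 311.3).
Normal n = (Well A→Well B) × (Well A→Well C) = (-12763.3, -135415.5, 188629).
So ∂z/∂E = −n_x/n_z = 0.06766 and ∂z/∂N = −n_y/n_z = 0.71789.
Unit vector along 235° is (sin 235°, cos 235°) = (-0.8192, -0.5736).
Slope in that direction = a·(-0.8192) + b·(-0.5736) = −0.46719.
Apparent dip = arctan|0.46719| = 25.0° (true dip is 35.8°, so apparent ≤ true as expected).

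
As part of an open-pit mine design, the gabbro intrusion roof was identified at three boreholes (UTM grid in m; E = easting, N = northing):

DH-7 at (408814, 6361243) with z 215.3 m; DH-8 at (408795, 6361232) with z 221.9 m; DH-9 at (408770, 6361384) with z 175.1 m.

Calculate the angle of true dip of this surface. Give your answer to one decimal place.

Let the plane be z = a·E + b·N + c.
DH-8−DH-7: −19a − 11b = 6.6;  DH-9−DH-7: −44a + 141b = −40.2.
Solving gives a = −0.15441, b = −0.33329.
Gradient magnitude |∇z| = √(a² + b²) = √(0.02384 + 0.11108) = 0.36732.
True dip = arctan(0.36732) = 20.2°, dipping toward NNE (azimuth ≈ 025°).

20.2°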